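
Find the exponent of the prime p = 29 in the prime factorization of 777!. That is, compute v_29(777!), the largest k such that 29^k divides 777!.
v_29(777!) = 26

Legendre's formula: v_p(n!) = Σ_{k ≥ 1} ⌊n / p^k⌋. For p = 29, n = 777, the terms are:
  ⌊777/29^1⌋ = ⌊777/29⌋ = 26
(the next term ⌊777/29^2⌋ = 0, terminating the sum). Summing: v_29(777!) = 26 = 26.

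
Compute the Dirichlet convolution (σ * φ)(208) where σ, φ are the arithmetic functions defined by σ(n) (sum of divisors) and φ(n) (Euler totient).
(σ * φ)(208) = 2080

Divisors of 208: [1, 2, 4, 8, 13, 16, 26, 52, 104, 208]. For each d | 208:
  d = 1: σ(1) · φ(208/1) = 1 · 96 = 96
  d = 2: σ(2) · φ(208/2) = 3 · 48 = 144
  d = 4: σ(4) · φ(208/4) = 7 · 24 = 168
  d = 8: σ(8) · φ(208/8) = 15 · 12 = 180
  d = 13: σ(13) · φ(208/13) = 14 · 8 = 112
  d = 16: σ(16) · φ(208/16) = 31 · 12 = 372
  d = 26: σ(26) · φ(208/26) = 42 · 4 = 168
  d = 52: σ(52) · φ(208/52) = 98 · 2 = 196
  d = 104: σ(104) · φ(208/104) = 210 · 1 = 210
  d = 208: σ(208) · φ(208/208) = 434 · 1 = 434
Summing: (σ * φ)(208) = 96 + 144 + 168 + 180 + 112 + 372 + 168 + 196 + 210 + 434 = 2080.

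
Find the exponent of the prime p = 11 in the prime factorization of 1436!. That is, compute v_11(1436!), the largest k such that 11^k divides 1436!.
v_11(1436!) = 142

Legendre's formula: v_p(n!) = Σ_{k ≥ 1} ⌊n / p^k⌋. For p = 11, n = 1436, the terms are:
  ⌊1436/11^1⌋ = ⌊1436/11⌋ = 130
  ⌊1436/11^2⌋ = ⌊1436/121⌋ = 11
  ⌊1436/11^3⌋ = ⌊1436/1331⌋ = 1
(the next term ⌊1436/11^4⌋ = 0, terminating the sum). Summing: v_11(1436!) = 130 + 11 + 1 = 142.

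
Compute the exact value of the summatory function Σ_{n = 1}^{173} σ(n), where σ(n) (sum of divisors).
Σ_{n ≤ 173} σ(n) = 24604

Compute σ(n) for each 1 ≤ n ≤ 173: σ(1) = 1, σ(2) = 3, σ(3) = 4, σ(4) = 7, σ(5) = 6, σ(6) = 12, σ(7) = 8, σ(8) = 15, σ(9) = 13, σ(10) = 18, σ(11) = 12, σ(12) = 28, σ(13) = 14, σ(14) = 24, σ(15) = 24, σ(16) = 31, σ(17) = 18, σ(18) = 39, σ(19) = 20, σ(20) = 42, σ(21) = 32, σ(22) = 36, σ(23) = 24, σ(24) = 60, σ(25) = 31, σ(26) = 42, σ(27) = 40, σ(28) = 56, σ(29) = 30, σ(30) = 72, σ(31) = 32, σ(32) = 63, σ(33) = 48, σ(34) = 54, σ(35) = 48, σ(36) = 91, σ(37) = 38, σ(38) = 60, σ(39) = 56, σ(40) = 90, σ(41) = 42, σ(42) = 96, σ(43) = 44, σ(44) = 84, σ(45) = 78, σ(46) = 72, σ(47) = 48, σ(48) = 124, σ(49) = 57, σ(50) = 93, σ(51) = 72, σ(52) = 98, σ(53) = 54, σ(54) = 120, σ(55) = 72, σ(56) = 120, σ(57) = 80, σ(58) = 90, σ(59) = 60, σ(60) = 168, σ(61) = 62, σ(62) = 96, σ(63) = 104, σ(64) = 127, σ(65) = 84, σ(66) = 144, σ(67) = 68, σ(68) = 126, σ(69) = 96, σ(70) = 144, σ(71) = 72, σ(72) = 195, σ(73) = 74, σ(74) = 114, σ(75) = 124, σ(76) = 140, σ(77) = 96, σ(78) = 168, σ(79) = 80, σ(80) = 186, σ(81) = 121, σ(82) = 126, σ(83) = 84, σ(84) = 224, σ(85) = 108, σ(86) = 132, σ(87) = 120, σ(88) = 180, σ(89) = 90, σ(90) = 234, σ(91) = 112, σ(92) = 168, σ(93) = 128, σ(94) = 144, σ(95) = 120, σ(96) = 252, σ(97) = 98, σ(98) = 171, σ(99) = 156, σ(100) = 217, σ(101) = 102, σ(102) = 216, σ(103) = 104, σ(104) = 210, σ(105) = 192, σ(106) = 162, σ(107) = 108, σ(108) = 280, σ(109) = 110, σ(110) = 216, σ(111) = 152, σ(112) = 248, σ(113) = 114, σ(114) = 240, σ(115) = 144, σ(116) = 210, σ(117) = 182, σ(118) = 180, σ(119) = 144, σ(120) = 360, σ(121) = 133, σ(122) = 186, σ(123) = 168, σ(124) = 224, σ(125) = 156, σ(126) = 312, σ(127) = 128, σ(128) = 255, σ(129) = 176, σ(130) = 252, σ(131) = 132, σ(132) = 336, σ(133) = 160, σ(134) = 204, σ(135) = 240, σ(136) = 270, σ(137) = 138, σ(138) = 288, σ(139) = 140, σ(140) = 336, σ(141) = 192, σ(142) = 216, σ(143) = 168, σ(144) = 403, σ(145) = 180, σ(146) = 222, σ(147) = 228, σ(148) = 266, σ(149) = 150, σ(150) = 372, σ(151) = 152, σ(152) = 300, σ(153) = 234, σ(154) = 288, σ(155) = 192, σ(156) = 392, σ(157) = 158, σ(158) = 240, σ(159) = 216, σ(160) = 378, σ(161) = 192, σ(162) = 363, σ(163) = 164, σ(164) = 294, σ(165) = 288, σ(166) = 252, σ(167) = 168, σ(168) = 480, σ(169) = 183, σ(170) = 324, σ(171) = 260, σ(172) = 308, σ(173) = 174. Summing all 173 values: 24604. (Average order: Σ_{n ≤ x} σ(n) ~ (π²/12) x². For x = 173, (π²/12)·173² ≈ 24615.62.)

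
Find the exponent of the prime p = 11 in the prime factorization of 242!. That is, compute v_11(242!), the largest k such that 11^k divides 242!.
v_11(242!) = 24

Legendre's formula: v_p(n!) = Σ_{k ≥ 1} ⌊n / p^k⌋. For p = 11, n = 242, the terms are:
  ⌊242/11^1⌋ = ⌊242/11⌋ = 22
  ⌊242/11^2⌋ = ⌊242/121⌋ = 2
(the next term ⌊242/11^3⌋ = 0, terminating the sum). Summing: v_11(242!) = 22 + 2 = 24.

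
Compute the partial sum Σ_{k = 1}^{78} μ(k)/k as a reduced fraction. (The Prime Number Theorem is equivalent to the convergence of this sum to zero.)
Σ μ(k)/k = -34226814962907926308826941/2715312039949934943374754898

Values of μ(k) for 1 ≤ k ≤ 78: μ(1) = 1, μ(2) = -1, μ(3) = -1, μ(5) = -1, μ(6) = 1, μ(7) = -1, μ(10) = 1, μ(11) = -1, μ(13) = -1, μ(14) = 1, μ(15) = 1, μ(17) = -1, μ(19) = -1, μ(21) = 1, μ(22) = 1, μ(23) = -1, μ(26) = 1, μ(29) = -1, μ(30) = -1, μ(31) = -1, μ(33) = 1, μ(34) = 1, μ(35) = 1, μ(37) = -1, μ(38) = 1, μ(39) = 1, μ(41) = -1, μ(42) = -1, μ(43) = -1, μ(46) = 1, μ(47) = -1, μ(51) = 1, μ(53) = -1, μ(55) = 1, μ(57) = 1, μ(58) = 1, μ(59) = -1, μ(61) = -1, μ(62) = 1, μ(65) = 1, μ(66) = -1, μ(67) = -1, μ(69) = 1, μ(70) = -1, μ(71) = -1, μ(73) = -1, μ(74) = 1, μ(77) = 1, μ(78) = -1, with μ = 0 on non-squarefree integers. Summing μ(k)/k for k where μ(k) ≠ 0 gives -34226814962907926308826941/2715312039949934943374754898 ≈ -0.0126. (PNT ⟺ this sum → 0 as n → ∞.)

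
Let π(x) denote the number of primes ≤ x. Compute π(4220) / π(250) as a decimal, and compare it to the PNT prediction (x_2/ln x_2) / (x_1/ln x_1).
π(4220)/π(250) = 578/53 ≈ 10.9057;  PNT prediction ≈ 11.1652.

π(250) = 53 and π(4220) = 578, so π(4220)/π(250) ≈ 10.9057. The PNT-predicted ratio is (4220/ln(4220)) / (250/ln(250)) ≈ 11.1652. The two agree to within a few percent, as expected.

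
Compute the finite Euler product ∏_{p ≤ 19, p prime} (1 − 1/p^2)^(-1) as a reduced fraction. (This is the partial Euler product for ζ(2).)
∏ = 14933966047/9172942848

The primes p ≤ 19 are [2, 3, 5, 7, 11, 13, 17, 19]. For each prime, (1 − 1/p^2)^(-1) = p^2 / (p^2 − 1). The product is (1 − 1/2^2)^(-1), (1 − 1/3^2)^(-1), (1 − 1/5^2)^(-1), (1 − 1/7^2)^(-1), (1 − 1/11^2)^(-1), (1 − 1/13^2)^(-1), (1 − 1/17^2)^(-1), (1 − 1/19^2)^(-1) = ∏ p^2 / (p^2 − 1) = 14933966047/9172942848.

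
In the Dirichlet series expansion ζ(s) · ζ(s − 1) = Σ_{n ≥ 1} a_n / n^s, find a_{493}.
σ(493) = 540

In the product (Σ m^0/m^s)(Σ k / k^s) = Σ (Σ_{d | n} d) / n^s, the coefficient of 1/n^s is σ(n) = Σ_{d | n} d. For n = 493, divisors are [1, 17, 29, 493]; summing: σ(493) = 540.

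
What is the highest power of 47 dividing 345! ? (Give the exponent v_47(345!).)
v_47(345!) = 7

Legendre's formula: v_p(n!) = Σ_{k ≥ 1} ⌊n / p^k⌋. For p = 47, n = 345, the terms are:
  ⌊345/47^1⌋ = ⌊345/47⌋ = 7
(the next term ⌊345/47^2⌋ = 0, terminating the sum). Summing: v_47(345!) = 7 = 7.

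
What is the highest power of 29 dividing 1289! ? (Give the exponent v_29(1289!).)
v_29(1289!) = 45

Legendre's formula: v_p(n!) = Σ_{k ≥ 1} ⌊n / p^k⌋. For p = 29, n = 1289, the terms are:
  ⌊1289/29^1⌋ = ⌊1289/29⌋ = 44
  ⌊1289/29^2⌋ = ⌊1289/841⌋ = 1
(the next term ⌊1289/29^3⌋ = 0, terminating the sum). Summing: v_29(1289!) = 44 + 1 = 45.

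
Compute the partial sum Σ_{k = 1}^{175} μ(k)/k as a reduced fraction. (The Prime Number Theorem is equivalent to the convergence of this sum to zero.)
Σ μ(k)/k = -291895861671370214401988773976597804369856804354890517841750669749/27764983964554203230141949225149376041830084932479143674493613998285

Values of μ(k) for 1 ≤ k ≤ 175: μ(1) = 1, μ(2) = -1, μ(3) = -1, μ(5) = -1, μ(6) = 1, μ(7) = -1, μ(10) = 1, μ(11) = -1, μ(13) = -1, μ(14) = 1, μ(15) = 1, μ(17) = -1, μ(19) = -1, μ(21) = 1, μ(22) = 1, μ(23) = -1, μ(26) = 1, μ(29) = -1, μ(30) = -1, μ(31) = -1, μ(33) = 1, μ(34) = 1, μ(35) = 1, μ(37) = -1, μ(38) = 1, μ(39) = 1, μ(41) = -1, μ(42) = -1, μ(43) = -1, μ(46) = 1, μ(47) = -1, μ(51) = 1, μ(53) = -1, μ(55) = 1, μ(57) = 1, μ(58) = 1, μ(59) = -1, μ(61) = -1, μ(62) = 1, μ(65) = 1, μ(66) = -1, μ(67) = -1, μ(69) = 1, μ(70) = -1, μ(71) = -1, μ(73) = -1, μ(74) = 1, μ(77) = 1, μ(78) = -1, μ(79) = -1, μ(82) = 1, μ(83) = -1, μ(85) = 1, μ(86) = 1, μ(87) = 1, μ(89) = -1, μ(91) = 1, μ(93) = 1, μ(94) = 1, μ(95) = 1, μ(97) = -1, μ(101) = -1, μ(102) = -1, μ(103) = -1, μ(105) = -1, μ(106) = 1, μ(107) = -1, μ(109) = -1, μ(110) = -1, μ(111) = 1, μ(113) = -1, μ(114) = -1, μ(115) = 1, μ(118) = 1, μ(119) = 1, μ(122) = 1, μ(123) = 1, μ(127) = -1, μ(129) = 1, μ(130) = -1, μ(131) = -1, μ(133) = 1, μ(134) = 1, μ(137) = -1, μ(138) = -1, μ(139) = -1, μ(141) = 1, μ(142) = 1, μ(143) = 1, μ(145) = 1, μ(146) = 1, μ(149) = -1, μ(151) = -1, μ(154) = -1, μ(155) = 1, μ(157) = -1, μ(158) = 1, μ(159) = 1, μ(161) = 1, μ(163) = -1, μ(165) = -1, μ(166) = 1, μ(167) = -1, μ(170) = -1, μ(173) = -1, μ(174) = -1, with μ = 0 on non-squarefree integers. Summing μ(k)/k for k where μ(k) ≠ 0 gives -291895861671370214401988773976597804369856804354890517841750669749/27764983964554203230141949225149376041830084932479143674493613998285 ≈ -0.0105. (PNT ⟺ this sum → 0 as n → ∞.)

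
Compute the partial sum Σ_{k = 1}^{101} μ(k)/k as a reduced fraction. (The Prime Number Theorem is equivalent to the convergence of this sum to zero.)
Σ μ(k)/k = 823965756623769369265289008893453993/38810394059749560150010552813417893845

Values of μ(k) for 1 ≤ k ≤ 101: μ(1) = 1, μ(2) = -1, μ(3) = -1, μ(5) = -1, μ(6) = 1, μ(7) = -1, μ(10) = 1, μ(11) = -1, μ(13) = -1, μ(14) = 1, μ(15) = 1, μ(17) = -1, μ(19) = -1, μ(21) = 1, μ(22) = 1, μ(23) = -1, μ(26) = 1, μ(29) = -1, μ(30) = -1, μ(31) = -1, μ(33) = 1, μ(34) = 1, μ(35) = 1, μ(37) = -1, μ(38) = 1, μ(39) = 1, μ(41) = -1, μ(42) = -1, μ(43) = -1, μ(46) = 1, μ(47) = -1, μ(51) = 1, μ(53) = -1, μ(55) = 1, μ(57) = 1, μ(58) = 1, μ(59) = -1, μ(61) = -1, μ(62) = 1, μ(65) = 1, μ(66) = -1, μ(67) = -1, μ(69) = 1, μ(70) = -1, μ(71) = -1, μ(73) = -1, μ(74) = 1, μ(77) = 1, μ(78) = -1, μ(79) = -1, μ(82) = 1, μ(83) = -1, μ(85) = 1, μ(86) = 1, μ(87) = 1, μ(89) = -1, μ(91) = 1, μ(93) = 1, μ(94) = 1, μ(95) = 1, μ(97) = -1, μ(101) = -1, with μ = 0 on non-squarefree integers. Summing μ(k)/k for k where μ(k) ≠ 0 gives 823965756623769369265289008893453993/38810394059749560150010552813417893845 ≈ 0.0212. (PNT ⟺ this sum → 0 as n → ∞.)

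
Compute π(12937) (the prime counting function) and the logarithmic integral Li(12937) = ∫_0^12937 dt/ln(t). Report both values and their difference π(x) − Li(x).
π(12937) = 1540;  Li(12937) ≈ 1560.46;  π(x) − Li(x) ≈ -20.46.

Direct count of primes ≤ 12937 gives π(12937) = 1540. Numerical evaluation of the logarithmic integral gives Li(12937) ≈ 1560.46. The difference π(x) − Li(x) ≈ -20.46 is typically negative for small/moderate x (Li(x) overestimates), though Littlewood's theorem shows this sign changes infinitely often.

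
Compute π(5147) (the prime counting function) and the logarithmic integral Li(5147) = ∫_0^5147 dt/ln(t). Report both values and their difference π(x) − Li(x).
π(5147) = 686;  Li(5147) ≈ 701.51;  π(x) − Li(x) ≈ -15.51.

Direct count of primes ≤ 5147 gives π(5147) = 686. Numerical evaluation of the logarithmic integral gives Li(5147) ≈ 701.51. The difference π(x) − Li(x) ≈ -15.51 is typically negative for small/moderate x (Li(x) overestimates), though Littlewood's theorem shows this sign changes infinitely often.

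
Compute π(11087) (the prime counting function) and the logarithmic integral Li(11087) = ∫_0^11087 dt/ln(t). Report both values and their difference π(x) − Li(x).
π(11087) = 1344;  Li(11087) ≈ 1363.49;  π(x) − Li(x) ≈ -19.49.

Direct count of primes ≤ 11087 gives π(11087) = 1344. Numerical evaluation of the logarithmic integral gives Li(11087) ≈ 1363.49. The difference π(x) − Li(x) ≈ -19.49 is typically negative for small/moderate x (Li(x) overestimates), though Littlewood's theorem shows this sign changes infinitely often.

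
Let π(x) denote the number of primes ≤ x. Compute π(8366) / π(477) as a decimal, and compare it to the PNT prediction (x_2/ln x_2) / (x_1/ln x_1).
π(8366)/π(477) = 1047/91 ≈ 11.5055;  PNT prediction ≈ 11.9765.

π(477) = 91 and π(8366) = 1047, so π(8366)/π(477) ≈ 11.5055. The PNT-predicted ratio is (8366/ln(8366)) / (477/ln(477)) ≈ 11.9765. The two agree to within a few percent, as expected.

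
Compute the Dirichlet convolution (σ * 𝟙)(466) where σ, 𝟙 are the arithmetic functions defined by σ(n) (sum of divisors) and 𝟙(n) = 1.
(σ * 𝟙)(466) = 940

Divisors of 466: [1, 2, 233, 466]. For each d | 466:
  d = 1: σ(1) · 𝟙(466/1) = 1 · 1 = 1
  d = 2: σ(2) · 𝟙(466/2) = 3 · 1 = 3
  d = 233: σ(233) · 𝟙(466/233) = 234 · 1 = 234
  d = 466: σ(466) · 𝟙(466/466) = 702 · 1 = 702
Summing: (σ * 𝟙)(466) = 1 + 3 + 234 + 702 = 940.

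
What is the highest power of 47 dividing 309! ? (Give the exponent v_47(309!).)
v_47(309!) = 6

Legendre's formula: v_p(n!) = Σ_{k ≥ 1} ⌊n / p^k⌋. For p = 47, n = 309, the terms are:
  ⌊309/47^1⌋ = ⌊309/47⌋ = 6
(the next term ⌊309/47^2⌋ = 0, terminating the sum). Summing: v_47(309!) = 6 = 6.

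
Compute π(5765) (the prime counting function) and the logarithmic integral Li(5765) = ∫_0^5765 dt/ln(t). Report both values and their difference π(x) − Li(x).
π(5765) = 757;  Li(5765) ≈ 773.34;  π(x) − Li(x) ≈ -16.34.

Direct count of primes ≤ 5765 gives π(5765) = 757. Numerical evaluation of the logarithmic integral gives Li(5765) ≈ 773.34. The difference π(x) − Li(x) ≈ -16.34 is typically negative for small/moderate x (Li(x) overestimates), though Littlewood's theorem shows this sign changes infinitely often.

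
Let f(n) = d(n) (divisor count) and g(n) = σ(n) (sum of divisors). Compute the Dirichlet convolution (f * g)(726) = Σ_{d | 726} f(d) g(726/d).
(d * σ)(726) = 4800

Divisors of 726: [1, 2, 3, 6, 11, 22, 33, 66, 121, 242, 363, 726]. For each d | 726:
  d = 1: d(1) · σ(726/1) = 1 · 1596 = 1596
  d = 2: d(2) · σ(726/2) = 2 · 532 = 1064
  d = 3: d(3) · σ(726/3) = 2 · 399 = 798
  d = 6: d(6) · σ(726/6) = 4 · 133 = 532
  d = 11: d(11) · σ(726/11) = 2 · 144 = 288
  d = 22: d(22) · σ(726/22) = 4 · 48 = 192
  d = 33: d(33) · σ(726/33) = 4 · 36 = 144
  d = 66: d(66) · σ(726/66) = 8 · 12 = 96
  d = 121: d(121) · σ(726/121) = 3 · 12 = 36
  d = 242: d(242) · σ(726/242) = 6 · 4 = 24
  d = 363: d(363) · σ(726/363) = 6 · 3 = 18
  d = 726: d(726) · σ(726/726) = 12 · 1 = 12
Summing: (d * σ)(726) = 1596 + 1064 + 798 + 532 + 288 + 192 + 144 + 96 + 36 + 24 + 18 + 12 = 4800.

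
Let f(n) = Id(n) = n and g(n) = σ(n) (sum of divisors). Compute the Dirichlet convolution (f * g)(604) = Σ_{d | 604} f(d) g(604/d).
(Id * σ)(604) = 5151

Divisors of 604: [1, 2, 4, 151, 302, 604]. For each d | 604:
  d = 1: Id(1) · σ(604/1) = 1 · 1064 = 1064
  d = 2: Id(2) · σ(604/2) = 2 · 456 = 912
  d = 4: Id(4) · σ(604/4) = 4 · 152 = 608
  d = 151: Id(151) · σ(604/151) = 151 · 7 = 1057
  d = 302: Id(302) · σ(604/302) = 302 · 3 = 906
  d = 604: Id(604) · σ(604/604) = 604 · 1 = 604
Summing: (Id * σ)(604) = 1064 + 912 + 608 + 1057 + 906 + 604 = 5151.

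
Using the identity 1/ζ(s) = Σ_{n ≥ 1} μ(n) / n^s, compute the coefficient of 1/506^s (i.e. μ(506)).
μ(506) = -1

Factor n = 506 = 2 · 11 · 23. μ(n) = 0 if any exponent ≥ 2 (not squarefree); otherwise μ(n) = (−1)^{ω(n)} where ω(n) is the number of distinct prime factors. Applying: μ(506) = -1.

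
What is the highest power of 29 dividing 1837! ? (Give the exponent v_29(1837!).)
v_29(1837!) = 65

Legendre's formula: v_p(n!) = Σ_{k ≥ 1} ⌊n / p^k⌋. For p = 29, n = 1837, the terms are:
  ⌊1837/29^1⌋ = ⌊1837/29⌋ = 63
  ⌊1837/29^2⌋ = ⌊1837/841⌋ = 2
(the next term ⌊1837/29^3⌋ = 0, terminating the sum). Summing: v_29(1837!) = 63 + 2 = 65.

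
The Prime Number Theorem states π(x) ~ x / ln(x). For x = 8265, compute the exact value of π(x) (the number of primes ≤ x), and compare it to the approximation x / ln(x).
π(8265) = 1036;  x/ln(x) ≈ 916.32;  relative error ≈ 11.55%.

Directly count primes up to 8265: π(8265) = 1036. The PNT approximation gives 8265/ln(8265) ≈ 8265/9.01979 ≈ 916.32. Relative error (π(x) − x/ln(x)) / π(x) ≈ 11.55%; the approximation is known to undercount slightly (Li(x) is a better estimate).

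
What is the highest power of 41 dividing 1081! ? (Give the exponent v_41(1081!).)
v_41(1081!) = 26

Legendre's formula: v_p(n!) = Σ_{k ≥ 1} ⌊n / p^k⌋. For p = 41, n = 1081, the terms are:
  ⌊1081/41^1⌋ = ⌊1081/41⌋ = 26
(the next term ⌊1081/41^2⌋ = 0, terminating the sum). Summing: v_41(1081!) = 26 = 26.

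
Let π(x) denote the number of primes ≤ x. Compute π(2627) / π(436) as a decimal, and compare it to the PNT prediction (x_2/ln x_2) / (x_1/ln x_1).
π(2627)/π(436) = 381/84 ≈ 4.5357;  PNT prediction ≈ 4.6509.

π(436) = 84 and π(2627) = 381, so π(2627)/π(436) ≈ 4.5357. The PNT-predicted ratio is (2627/ln(2627)) / (436/ln(436)) ≈ 4.6509. The two agree to within a few percent, as expected.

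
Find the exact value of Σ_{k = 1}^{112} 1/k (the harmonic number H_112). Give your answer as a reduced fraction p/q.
H_112 = 815184434573383335650686014939192934428778620497/153803387341307877636928566091115101174034840640

Direct summation: H_112 = 1 + 1/2 + ... + 1/112. The least common denominator is lcm(1, ..., 112) = 8459186303771933270031071135011330564571916235200; over this denominator the numerator is 8459186303771933270031071135011330564571916235200 + 4229593151885966635015535567505665282285958117600 + 2819728767923977756677023711670443521523972078400 + 2114796575942983317507767783752832641142979058800 + 1691837260754386654006214227002266112914383247040 + 1409864383961988878338511855835221760761986039200 + 1208455186253133324290153019287332937795988033600 + 1057398287971491658753883891876416320571489529400 + 939909589307992585559007903890147840507990692800 + 845918630377193327003107113501133056457191623520 + 769016936706539388184642830455575505870174203200 + 704932191980994439169255927917610880380993019600 + 650706638751687174617774702693179274197839710400 + 604227593126566662145076509643666468897994016800 + 563945753584795551335404742334088704304794415680 + 528699143985745829376941945938208160285744764700 + 497599194339525486472415949118313562621877425600 + 469954794653996292779503951945073920253995346400 + 445220331777470172106898480790070029714311380800 + 422959315188596663501553556750566528228595811760 + 402818395417711108096717673095777645931996011200 + 384508468353269694092321415227787752935087101600 + 367790708859649272610046571087449154981387662400 + 352466095990497219584627963958805440190496509800 + 338367452150877330801242845400453222582876649408 + 325353319375843587308887351346589637098919855200 + 313303196435997528519669301296715946835996897600 + 302113796563283331072538254821833234448997008400 + 291696079440411492070036935690045881536962628800 + 281972876792397775667702371167044352152397207840 + 272876977541030105484873262419720340792642459200 + 264349571992872914688470972969104080142872382350 + 256338978902179796061547610151858501956724734400 + 248799597169762743236207974559156781310938712800 + 241691037250626664858030603857466587559197606720 + 234977397326998146389751975972536960126997673200 + 228626656858700899190028949594900826069511249600 + 222610165888735086053449240395035014857155690400 + 216902212917229058205924900897726424732613236800 + 211479657594298331750776778375283264114297905880 + 206321617165169104147099295975886111331022347200 + 201409197708855554048358836547888822965998005600 + 196725262878417052791420258953751873594695726400 + 192254234176634847046160707613893876467543550800 + 187981917861598517111801580778029568101598138560 + 183895354429824636305023285543724577490693831200 + 179982687314296452553852577340666607756849281600 + 176233047995248609792313981979402720095248254900 + 172636455179019046327164717041047562542284004800 + 169183726075438665400621422700226611291438324704 + 165866398113175162157471983039437854207292475200 + 162676659687921793654443675673294818549459927600 + 159607288750413835283605115754930765369281438400 + 156651598217998764259834650648357973417998448800 + 153803387341307877636928566091115101174034840640 + 151056898281641665536269127410916617224498504200 + 148406777259156724035632826930023343238103793600 + 145848039720205746035018467845022940768481314400 + 143376039046981919831035103983242890924947732800 + 140986438396198887833851185583522176076198603920 + 138675185307736610984115920246087386304457643200 + 136438488770515052742436631209860170396321229600 + 134272798472570369365572557698592548643998670400 + 132174785996436457344235486484552040071436191175 + 130141327750337434923554940538635854839567942080 + 128169489451089898030773805075929250978362367200 + 126256511996596018955687628880766127829431585600 + 124399798584881371618103987279578390655469356400 + 122596902953216424203348857029149718327129220800 + 120845518625313332429015301928733293779598803360 + 119143469067210327746916494859314514993970651200 + 117488698663499073194875987986268480063498836600 + 115879264435231962603165358013853843350300222400 + 114313328429350449595014474797450413034755624800 + 112789150716959110267080948466817740860958883136 + 111305082944367543026724620197517507428577845200 + 109859562386648484026377547207939357981453457600 + 108451106458614529102962450448863212366306618400 + 107078307642682699620646470063434564108505268800 + 105739828797149165875388389187641632057148952940 + 104434398811999176173223100432238648945332299200 + 103160808582584552073549647987943055665511173600 + 101917907274360641807603266686883500777974894400 + 100704598854427777024179418273944411482999002800 + 99519838867905097294483189823662712524375485120 + 98362631439208526395710129476875936797347863200 + 97232026480137164023345645230015293845654209600 + 96127117088317423523080353806946938233771775400 + 95047037121032958090236754325970006343504676800 + 93990958930799258555900790389014784050799069280 + 92958091250241024945396386099025610599691387200 + 91947677214912318152511642771862288745346915600 + 90958992513676701828291087473240113597547486400 + 89991343657148226276926288670333303878424640800 + 89044066355494034421379696158014005942862276160 + 88116523997624304896156990989701360047624127450 + 87208106224452920309598671494962170768782641600 + 86318227589509523163582358520523781271142002400 + 85446326300726598687182536717286167318908244800 + 84591863037719332700310711350113305645719162352 + 83754319839326071980505654802092381827444715200 + 82933199056587581078735991519718927103646237600 + 82128022366717798738165739174867287034678798400 + 81338329843960896827221837836647409274729963800 + 80563679083542221619343534619155529186399202240 + 79803644375206917641802557877465382684640719200 + 79057815923102180093748328364591874435251553600 + 78325799108999382129917325324178986708999224400 + 77607213796072782293863037935883766647448772800 + 76901693670653938818464283045557550587017420320 + 76208885619566966396676316531633608689837083200 + 75528449140820832768134563705458308612249252100 = 44835143901536083460787730821655611393582824127335, so H_112 = 44835143901536083460787730821655611393582824127335/8459186303771933270031071135011330564571916235200; reducing by gcd(44835143901536083460787730821655611393582824127335, 8459186303771933270031071135011330564571916235200) = 55 gives 815184434573383335650686014939192934428778620497/153803387341307877636928566091115101174034840640 ≈ 5.30017. (The PNT-adjacent estimate ln(112) + γ ≈ 5.29571 matches within O(1/n).)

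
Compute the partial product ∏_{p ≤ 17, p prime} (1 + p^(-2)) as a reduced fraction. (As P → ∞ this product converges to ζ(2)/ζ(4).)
∏ = 17690000/11792781

The primes p ≤ 17 are [2, 3, 5, 7, 11, 13, 17]. For each, (1 + 1/p^2) = (p^2 + 1)/p^2. Multiplying these fractions over p ∈ [2, 3, 5, 7, 11, 13, 17] gives 17690000/11792781. (In the limit P → ∞ this tends to ζ(2)/ζ(4).)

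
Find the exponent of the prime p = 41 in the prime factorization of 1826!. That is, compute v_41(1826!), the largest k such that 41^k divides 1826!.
v_41(1826!) = 45

Legendre's formula: v_p(n!) = Σ_{k ≥ 1} ⌊n / p^k⌋. For p = 41, n = 1826, the terms are:
  ⌊1826/41^1⌋ = ⌊1826/41⌋ = 44
  ⌊1826/41^2⌋ = ⌊1826/1681⌋ = 1
(the next term ⌊1826/41^3⌋ = 0, terminating the sum). Summing: v_41(1826!) = 44 + 1 = 45.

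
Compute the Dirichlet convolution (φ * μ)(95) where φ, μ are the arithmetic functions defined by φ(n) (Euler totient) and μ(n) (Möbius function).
(φ * μ)(95) = 51

Divisors of 95: [1, 5, 19, 95]. For each d | 95:
  d = 1: φ(1) · μ(95/1) = 1 · 1 = 1
  d = 5: φ(5) · μ(95/5) = 4 · -1 = -4
  d = 19: φ(19) · μ(95/19) = 18 · -1 = -18
  d = 95: φ(95) · μ(95/95) = 72 · 1 = 72
Summing: (φ * μ)(95) = 1 + -4 + -18 + 72 = 51.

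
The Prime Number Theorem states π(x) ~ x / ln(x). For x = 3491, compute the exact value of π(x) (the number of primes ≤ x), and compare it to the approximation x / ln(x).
π(3491) = 488;  x/ln(x) ≈ 427.93;  relative error ≈ 12.31%.

Directly count primes up to 3491: π(3491) = 488. The PNT approximation gives 3491/ln(3491) ≈ 3491/8.15794 ≈ 427.93. Relative error (π(x) − x/ln(x)) / π(x) ≈ 12.31%; the approximation is known to undercount slightly (Li(x) is a better estimate).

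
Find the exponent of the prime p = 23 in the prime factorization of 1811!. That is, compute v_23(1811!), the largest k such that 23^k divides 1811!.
v_23(1811!) = 81

Legendre's formula: v_p(n!) = Σ_{k ≥ 1} ⌊n / p^k⌋. For p = 23, n = 1811, the terms are:
  ⌊1811/23^1⌋ = ⌊1811/23⌋ = 78
  ⌊1811/23^2⌋ = ⌊1811/529⌋ = 3
(the next term ⌊1811/23^3⌋ = 0, terminating the sum). Summing: v_23(1811!) = 78 + 3 = 81.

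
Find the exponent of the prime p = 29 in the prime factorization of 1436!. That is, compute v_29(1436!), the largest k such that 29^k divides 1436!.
v_29(1436!) = 50

Legendre's formula: v_p(n!) = Σ_{k ≥ 1} ⌊n / p^k⌋. For p = 29, n = 1436, the terms are:
  ⌊1436/29^1⌋ = ⌊1436/29⌋ = 49
  ⌊1436/29^2⌋ = ⌊1436/841⌋ = 1
(the next term ⌊1436/29^3⌋ = 0, terminating the sum). Summing: v_29(1436!) = 49 + 1 = 50.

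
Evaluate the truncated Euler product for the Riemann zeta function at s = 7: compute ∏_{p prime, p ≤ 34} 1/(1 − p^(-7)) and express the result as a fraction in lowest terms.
∏ = 37031956963631386906046525229438701635098769061332515193389940565625/36725327022248259763071767483224373757798563246158812707599806493184

The primes p ≤ 34 are [2, 3, 5, 7, 11, 13, 17, 19, 23, 29, 31]. For each prime, (1 − 1/p^7)^(-1) = p^7 / (p^7 − 1). The product is (1 − 1/2^7)^(-1), (1 − 1/3^7)^(-1), (1 − 1/5^7)^(-1), (1 − 1/7^7)^(-1), (1 − 1/11^7)^(-1), (1 − 1/13^7)^(-1), (1 − 1/17^7)^(-1), (1 − 1/19^7)^(-1), (1 − 1/23^7)^(-1), (1 − 1/29^7)^(-1), (1 − 1/31^7)^(-1) = ∏ p^7 / (p^7 − 1) = 37031956963631386906046525229438701635098769061332515193389940565625/36725327022248259763071767483224373757798563246158812707599806493184.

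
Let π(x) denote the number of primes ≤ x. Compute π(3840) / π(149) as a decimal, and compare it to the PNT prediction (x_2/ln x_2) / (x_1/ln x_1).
π(3840)/π(149) = 532/35 ≈ 15.2000;  PNT prediction ≈ 15.6255.

π(149) = 35 and π(3840) = 532, so π(3840)/π(149) ≈ 15.2000. The PNT-predicted ratio is (3840/ln(3840)) / (149/ln(149)) ≈ 15.6255. The two agree to within a few percent, as expected.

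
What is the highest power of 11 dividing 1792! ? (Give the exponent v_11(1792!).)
v_11(1792!) = 177

Legendre's formula: v_p(n!) = Σ_{k ≥ 1} ⌊n / p^k⌋. For p = 11, n = 1792, the terms are:
  ⌊1792/11^1⌋ = ⌊1792/11⌋ = 162
  ⌊1792/11^2⌋ = ⌊1792/121⌋ = 14
  ⌊1792/11^3⌋ = ⌊1792/1331⌋ = 1
(the next term ⌊1792/11^4⌋ = 0, terminating the sum). Summing: v_11(1792!) = 162 + 14 + 1 = 177.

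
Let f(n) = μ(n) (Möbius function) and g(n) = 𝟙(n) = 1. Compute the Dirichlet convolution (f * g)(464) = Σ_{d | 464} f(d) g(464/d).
(μ * 𝟙)(464) = 0

Divisors of 464: [1, 2, 4, 8, 16, 29, 58, 116, 232, 464]. For each d | 464:
  d = 1: μ(1) · 𝟙(464/1) = 1 · 1 = 1
  d = 2: μ(2) · 𝟙(464/2) = -1 · 1 = -1
  d = 4: μ(4) · 𝟙(464/4) = 0 · 1 = 0
  d = 8: μ(8) · 𝟙(464/8) = 0 · 1 = 0
  d = 16: μ(16) · 𝟙(464/16) = 0 · 1 = 0
  d = 29: μ(29) · 𝟙(464/29) = -1 · 1 = -1
  d = 58: μ(58) · 𝟙(464/58) = 1 · 1 = 1
  d = 116: μ(116) · 𝟙(464/116) = 0 · 1 = 0
  d = 232: μ(232) · 𝟙(464/232) = 0 · 1 = 0
  d = 464: μ(464) · 𝟙(464/464) = 0 · 1 = 0
Summing: (μ * 𝟙)(464) = 1 + -1 + 0 + 0 + 0 + -1 + 1 + 0 + 0 + 0 = 0.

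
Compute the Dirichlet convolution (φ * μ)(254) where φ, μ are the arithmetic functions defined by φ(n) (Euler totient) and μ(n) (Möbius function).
(φ * μ)(254) = 0

Divisors of 254: [1, 2, 127, 254]. For each d | 254:
  d = 1: φ(1) · μ(254/1) = 1 · 1 = 1
  d = 2: φ(2) · μ(254/2) = 1 · -1 = -1
  d = 127: φ(127) · μ(254/127) = 126 · -1 = -126
  d = 254: φ(254) · μ(254/254) = 126 · 1 = 126
Summing: (φ * μ)(254) = 1 + -1 + -126 + 126 = 0.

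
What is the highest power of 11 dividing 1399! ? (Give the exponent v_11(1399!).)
v_11(1399!) = 139

Legendre's formula: v_p(n!) = Σ_{k ≥ 1} ⌊n / p^k⌋. For p = 11, n = 1399, the terms are:
  ⌊1399/11^1⌋ = ⌊1399/11⌋ = 127
  ⌊1399/11^2⌋ = ⌊1399/121⌋ = 11
  ⌊1399/11^3⌋ = ⌊1399/1331⌋ = 1
(the next term ⌊1399/11^4⌋ = 0, terminating the sum). Summing: v_11(1399!) = 127 + 11 + 1 = 139.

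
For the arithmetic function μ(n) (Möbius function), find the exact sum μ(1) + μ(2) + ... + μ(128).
Σ_{n ≤ 128} μ(n) = -2

Compute μ(n) for each 1 ≤ n ≤ 128: μ(1) = 1, μ(2) = -1, μ(3) = -1, μ(4) = 0, μ(5) = -1, μ(6) = 1, μ(7) = -1, μ(8) = 0, μ(9) = 0, μ(10) = 1, μ(11) = -1, μ(12) = 0, μ(13) = -1, μ(14) = 1, μ(15) = 1, μ(16) = 0, μ(17) = -1, μ(18) = 0, μ(19) = -1, μ(20) = 0, μ(21) = 1, μ(22) = 1, μ(23) = -1, μ(24) = 0, μ(25) = 0, μ(26) = 1, μ(27) = 0, μ(28) = 0, μ(29) = -1, μ(30) = -1, μ(31) = -1, μ(32) = 0, μ(33) = 1, μ(34) = 1, μ(35) = 1, μ(36) = 0, μ(37) = -1, μ(38) = 1, μ(39) = 1, μ(40) = 0, μ(41) = -1, μ(42) = -1, μ(43) = -1, μ(44) = 0, μ(45) = 0, μ(46) = 1, μ(47) = -1, μ(48) = 0, μ(49) = 0, μ(50) = 0, μ(51) = 1, μ(52) = 0, μ(53) = -1, μ(54) = 0, μ(55) = 1, μ(56) = 0, μ(57) = 1, μ(58) = 1, μ(59) = -1, μ(60) = 0, μ(61) = -1, μ(62) = 1, μ(63) = 0, μ(64) = 0, μ(65) = 1, μ(66) = -1, μ(67) = -1, μ(68) = 0, μ(69) = 1, μ(70) = -1, μ(71) = -1, μ(72) = 0, μ(73) = -1, μ(74) = 1, μ(75) = 0, μ(76) = 0, μ(77) = 1, μ(78) = -1, μ(79) = -1, μ(80) = 0, μ(81) = 0, μ(82) = 1, μ(83) = -1, μ(84) = 0, μ(85) = 1, μ(86) = 1, μ(87) = 1, μ(88) = 0, μ(89) = -1, μ(90) = 0, μ(91) = 1, μ(92) = 0, μ(93) = 1, μ(94) = 1, μ(95) = 1, μ(96) = 0, μ(97) = -1, μ(98) = 0, μ(99) = 0, μ(100) = 0, μ(101) = -1, μ(102) = -1, μ(103) = -1, μ(104) = 0, μ(105) = -1, μ(106) = 1, μ(107) = -1, μ(108) = 0, μ(109) = -1, μ(110) = -1, μ(111) = 1, μ(112) = 0, μ(113) = -1, μ(114) = -1, μ(115) = 1, μ(116) = 0, μ(117) = 0, μ(118) = 1, μ(119) = 1, μ(120) = 0, μ(121) = 0, μ(122) = 1, μ(123) = 1, μ(124) = 0, μ(125) = 0, μ(126) = 0, μ(127) = -1, μ(128) = 0. Summing all 128 values: -2. (Mertens function M(x) = Σ_{n ≤ x} μ(n); on average M(x) should be small (PNT ⟺ M(x) = o(x)).)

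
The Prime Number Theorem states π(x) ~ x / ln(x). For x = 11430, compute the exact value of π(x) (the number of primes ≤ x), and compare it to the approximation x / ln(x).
π(11430) = 1378;  x/ln(x) ≈ 1223.25;  relative error ≈ 11.23%.

Directly count primes up to 11430: π(11430) = 1378. The PNT approximation gives 11430/ln(11430) ≈ 11430/9.34400 ≈ 1223.25. Relative error (π(x) − x/ln(x)) / π(x) ≈ 11.23%; the approximation is known to undercount slightly (Li(x) is a better estimate).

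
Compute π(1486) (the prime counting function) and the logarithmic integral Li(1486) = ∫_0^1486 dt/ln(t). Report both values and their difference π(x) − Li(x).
π(1486) = 235;  Li(1486) ≈ 245.90;  π(x) − Li(x) ≈ -10.90.

Direct count of primes ≤ 1486 gives π(1486) = 235. Numerical evaluation of the logarithmic integral gives Li(1486) ≈ 245.90. The difference π(x) − Li(x) ≈ -10.90 is typically negative for small/moderate x (Li(x) overestimates), though Littlewood's theorem shows this sign changes infinitely often.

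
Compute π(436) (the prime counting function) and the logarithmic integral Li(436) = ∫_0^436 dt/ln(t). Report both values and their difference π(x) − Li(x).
π(436) = 84;  Li(436) ≈ 91.38;  π(x) − Li(x) ≈ -7.38.

Direct count of primes ≤ 436 gives π(436) = 84. Numerical evaluation of the logarithmic integral gives Li(436) ≈ 91.38. The difference π(x) − Li(x) ≈ -7.38 is typically negative for small/moderate x (Li(x) overestimates), though Littlewood's theorem shows this sign changes infinitely often.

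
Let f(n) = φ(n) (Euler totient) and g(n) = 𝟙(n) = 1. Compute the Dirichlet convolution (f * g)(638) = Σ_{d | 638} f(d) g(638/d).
(φ * 𝟙)(638) = 638

Divisors of 638: [1, 2, 11, 22, 29, 58, 319, 638]. For each d | 638:
  d = 1: φ(1) · 𝟙(638/1) = 1 · 1 = 1
  d = 2: φ(2) · 𝟙(638/2) = 1 · 1 = 1
  d = 11: φ(11) · 𝟙(638/11) = 10 · 1 = 10
  d = 22: φ(22) · 𝟙(638/22) = 10 · 1 = 10
  d = 29: φ(29) · 𝟙(638/29) = 28 · 1 = 28
  d = 58: φ(58) · 𝟙(638/58) = 28 · 1 = 28
  d = 319: φ(319) · 𝟙(638/319) = 280 · 1 = 280
  d = 638: φ(638) · 𝟙(638/638) = 280 · 1 = 280
Summing: (φ * 𝟙)(638) = 1 + 1 + 10 + 10 + 28 + 28 + 280 + 280 = 638.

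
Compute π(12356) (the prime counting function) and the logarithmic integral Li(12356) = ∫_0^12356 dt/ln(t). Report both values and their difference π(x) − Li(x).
π(12356) = 1475;  Li(12356) ≈ 1498.94;  π(x) − Li(x) ≈ -23.94.

Direct count of primes ≤ 12356 gives π(12356) = 1475. Numerical evaluation of the logarithmic integral gives Li(12356) ≈ 1498.94. The difference π(x) − Li(x) ≈ -23.94 is typically negative for small/moderate x (Li(x) overestimates), though Littlewood's theorem shows this sign changes infinitely often.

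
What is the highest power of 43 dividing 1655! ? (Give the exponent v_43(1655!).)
v_43(1655!) = 38

Legendre's formula: v_p(n!) = Σ_{k ≥ 1} ⌊n / p^k⌋. For p = 43, n = 1655, the terms are:
  ⌊1655/43^1⌋ = ⌊1655/43⌋ = 38
(the next term ⌊1655/43^2⌋ = 0, terminating the sum). Summing: v_43(1655!) = 38 = 38.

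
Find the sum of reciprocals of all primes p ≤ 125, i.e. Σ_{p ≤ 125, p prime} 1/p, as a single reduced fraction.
Σ 1/p = 58472171373748331322981543916880425472323867753/31610054640417607788145206291543662493274686990

π(125) = 30, so the primes ≤ 125 are [2, 3, 5, 7, 11, 13, 17, 19, 23, 29, 31, 37, 41, 43, 47, 53, 59, 61, 67, 71, 73, 79, 83, 89, 97, 101, 103, 107, 109, 113]. Summing 1/p over these primes: 58472171373748331322981543916880425472323867753/31610054640417607788145206291543662493274686990 ≈ 1.8498. Mertens estimate ln ln(125) + 0.2615 ≈ 1.8360.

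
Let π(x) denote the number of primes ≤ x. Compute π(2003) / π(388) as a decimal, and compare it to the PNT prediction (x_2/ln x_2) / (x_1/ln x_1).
π(2003)/π(388) = 304/76 ≈ 4.0000;  PNT prediction ≈ 4.0478.

π(388) = 76 and π(2003) = 304, so π(2003)/π(388) ≈ 4.0000. The PNT-predicted ratio is (2003/ln(2003)) / (388/ln(388)) ≈ 4.0478. The two agree to within a few percent, as expected.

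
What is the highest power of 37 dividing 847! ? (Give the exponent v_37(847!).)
v_37(847!) = 22

Legendre's formula: v_p(n!) = Σ_{k ≥ 1} ⌊n / p^k⌋. For p = 37, n = 847, the terms are:
  ⌊847/37^1⌋ = ⌊847/37⌋ = 22
(the next term ⌊847/37^2⌋ = 0, terminating the sum). Summing: v_37(847!) = 22 = 22.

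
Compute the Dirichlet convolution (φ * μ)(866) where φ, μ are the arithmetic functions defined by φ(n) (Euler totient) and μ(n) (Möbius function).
(φ * μ)(866) = 0

Divisors of 866: [1, 2, 433, 866]. For each d | 866:
  d = 1: φ(1) · μ(866/1) = 1 · 1 = 1
  d = 2: φ(2) · μ(866/2) = 1 · -1 = -1
  d = 433: φ(433) · μ(866/433) = 432 · -1 = -432
  d = 866: φ(866) · μ(866/866) = 432 · 1 = 432
Summing: (φ * μ)(866) = 1 + -1 + -432 + 432 = 0.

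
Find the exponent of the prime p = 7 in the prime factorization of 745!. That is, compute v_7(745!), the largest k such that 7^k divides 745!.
v_7(745!) = 123

Legendre's formula: v_p(n!) = Σ_{k ≥ 1} ⌊n / p^k⌋. For p = 7, n = 745, the terms are:
  ⌊745/7^1⌋ = ⌊745/7⌋ = 106
  ⌊745/7^2⌋ = ⌊745/49⌋ = 15
  ⌊745/7^3⌋ = ⌊745/343⌋ = 2
(the next term ⌊745/7^4⌋ = 0, terminating the sum). Summing: v_7(745!) = 106 + 15 + 2 = 123.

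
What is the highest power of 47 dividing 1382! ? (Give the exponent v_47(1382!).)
v_47(1382!) = 29

Legendre's formula: v_p(n!) = Σ_{k ≥ 1} ⌊n / p^k⌋. For p = 47, n = 1382, the terms are:
  ⌊1382/47^1⌋ = ⌊1382/47⌋ = 29
(the next term ⌊1382/47^2⌋ = 0, terminating the sum). Summing: v_47(1382!) = 29 = 29.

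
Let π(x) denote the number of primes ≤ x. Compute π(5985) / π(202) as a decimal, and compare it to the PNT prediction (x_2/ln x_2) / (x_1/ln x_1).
π(5985)/π(202) = 782/46 ≈ 17.0000;  PNT prediction ≈ 18.0840.

π(202) = 46 and π(5985) = 782, so π(5985)/π(202) ≈ 17.0000. The PNT-predicted ratio is (5985/ln(5985)) / (202/ln(202)) ≈ 18.0840. The two agree to within a few percent, as expected.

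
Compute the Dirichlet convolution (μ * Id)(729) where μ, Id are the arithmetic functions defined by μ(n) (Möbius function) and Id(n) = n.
(μ * Id)(729) = 486

Divisors of 729: [1, 3, 9, 27, 81, 243, 729]. For each d | 729:
  d = 1: μ(1) · Id(729/1) = 1 · 729 = 729
  d = 3: μ(3) · Id(729/3) = -1 · 243 = -243
  d = 9: μ(9) · Id(729/9) = 0 · 81 = 0
  d = 27: μ(27) · Id(729/27) = 0 · 27 = 0
  d = 81: μ(81) · Id(729/81) = 0 · 9 = 0
  d = 243: μ(243) · Id(729/243) = 0 · 3 = 0
  d = 729: μ(729) · Id(729/729) = 0 · 1 = 0
Summing: (μ * Id)(729) = 729 + -243 + 0 + 0 + 0 + 0 + 0 = 486.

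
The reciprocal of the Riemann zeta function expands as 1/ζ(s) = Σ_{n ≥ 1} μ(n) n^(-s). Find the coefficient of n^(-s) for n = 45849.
μ(45849) = 1

Factor n = 45849 = 3 · 17 · 29 · 31. μ(n) = 0 if any exponent ≥ 2 (not squarefree); otherwise μ(n) = (−1)^{ω(n)} where ω(n) is the number of distinct prime factors. Applying: μ(45849) = 1.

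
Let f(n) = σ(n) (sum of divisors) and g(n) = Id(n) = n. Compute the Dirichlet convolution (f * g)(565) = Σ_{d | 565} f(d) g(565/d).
(σ * Id)(565) = 2497

Divisors of 565: [1, 5, 113, 565]. For each d | 565:
  d = 1: σ(1) · Id(565/1) = 1 · 565 = 565
  d = 5: σ(5) · Id(565/5) = 6 · 113 = 678
  d = 113: σ(113) · Id(565/113) = 114 · 5 = 570
  d = 565: σ(565) · Id(565/565) = 684 · 1 = 684
Summing: (σ * Id)(565) = 565 + 678 + 570 + 684 = 2497.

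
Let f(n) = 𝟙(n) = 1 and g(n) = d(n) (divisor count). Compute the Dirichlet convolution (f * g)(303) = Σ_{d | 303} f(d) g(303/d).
(𝟙 * d)(303) = 9

Divisors of 303: [1, 3, 101, 303]. For each d | 303:
  d = 1: 𝟙(1) · d(303/1) = 1 · 4 = 4
  d = 3: 𝟙(3) · d(303/3) = 1 · 2 = 2
  d = 101: 𝟙(101) · d(303/101) = 1 · 2 = 2
  d = 303: 𝟙(303) · d(303/303) = 1 · 1 = 1
Summing: (𝟙 * d)(303) = 4 + 2 + 2 + 1 = 9.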